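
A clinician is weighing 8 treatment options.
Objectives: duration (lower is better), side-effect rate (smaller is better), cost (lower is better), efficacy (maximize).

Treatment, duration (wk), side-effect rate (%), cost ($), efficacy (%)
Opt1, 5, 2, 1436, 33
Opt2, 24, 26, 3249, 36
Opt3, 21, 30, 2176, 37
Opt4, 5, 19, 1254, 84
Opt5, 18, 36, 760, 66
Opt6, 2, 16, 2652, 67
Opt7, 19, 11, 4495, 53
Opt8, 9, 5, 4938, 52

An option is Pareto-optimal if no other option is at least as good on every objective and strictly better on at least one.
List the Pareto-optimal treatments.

Opt1: not dominated (best side-effect rate).
Opt2: dominated by Opt4 (duration 5≤24, side-effect rate 19≤26, cost 1254≤3249, efficacy 84≥36).
Opt3: dominated by Opt4 (duration 5≤21, side-effect rate 19≤30, cost 1254≤2176, efficacy 84≥37).
Opt4: not dominated (best efficacy).
Opt5: not dominated (best cost).
Opt6: not dominated (best duration).
Opt7: not dominated.
Opt8: not dominated.

Opt1, Opt4, Opt5, Opt6, Opt7, Opt8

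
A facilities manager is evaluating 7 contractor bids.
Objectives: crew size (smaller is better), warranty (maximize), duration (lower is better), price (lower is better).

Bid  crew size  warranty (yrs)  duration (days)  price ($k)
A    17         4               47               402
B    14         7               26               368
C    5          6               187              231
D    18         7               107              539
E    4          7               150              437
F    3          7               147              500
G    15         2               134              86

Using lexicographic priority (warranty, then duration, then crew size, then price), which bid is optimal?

B

First maximize warranty: best is 7, kept {B, D, E, F}.
Then minimize duration: best is 26, kept {B}.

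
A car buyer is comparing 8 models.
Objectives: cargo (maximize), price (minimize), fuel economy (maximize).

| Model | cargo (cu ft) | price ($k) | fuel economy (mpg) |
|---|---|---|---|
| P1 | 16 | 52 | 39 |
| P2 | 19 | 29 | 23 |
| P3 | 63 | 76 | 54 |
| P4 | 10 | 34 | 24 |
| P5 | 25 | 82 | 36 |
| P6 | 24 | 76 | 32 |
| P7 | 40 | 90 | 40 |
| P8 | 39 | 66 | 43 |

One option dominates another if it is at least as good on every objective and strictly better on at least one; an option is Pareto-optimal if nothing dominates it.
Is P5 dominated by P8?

P8 vs P5: cargo 39≥25, price 66≤82, fuel economy 43≥36 — P8 is at least as good on every objective with at least one strict improvement.

Yes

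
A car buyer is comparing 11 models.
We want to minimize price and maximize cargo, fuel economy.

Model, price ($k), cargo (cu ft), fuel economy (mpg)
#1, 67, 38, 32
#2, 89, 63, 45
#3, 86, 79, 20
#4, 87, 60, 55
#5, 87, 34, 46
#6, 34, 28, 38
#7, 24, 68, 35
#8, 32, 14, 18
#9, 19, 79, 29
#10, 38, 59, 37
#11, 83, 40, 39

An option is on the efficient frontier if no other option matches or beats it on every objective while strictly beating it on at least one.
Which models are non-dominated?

#2, #4, #6, #7, #9, #10, #11

#1: dominated by #7 (price 24≤67, cargo 68≥38, fuel economy 35≥32).
#2: not dominated.
#3: dominated by #9 (price 19≤86, cargo 79≥79, fuel economy 29≥20).
#4: not dominated (best fuel economy).
#5: dominated by #4 (price 87≤87, cargo 60≥34, fuel economy 55≥46).
#6: not dominated.
#7: not dominated.
#8: dominated by #7 (price 24≤32, cargo 68≥14, fuel economy 35≥18).
#9: not dominated (best price).
#10: not dominated.
#11: not dominated.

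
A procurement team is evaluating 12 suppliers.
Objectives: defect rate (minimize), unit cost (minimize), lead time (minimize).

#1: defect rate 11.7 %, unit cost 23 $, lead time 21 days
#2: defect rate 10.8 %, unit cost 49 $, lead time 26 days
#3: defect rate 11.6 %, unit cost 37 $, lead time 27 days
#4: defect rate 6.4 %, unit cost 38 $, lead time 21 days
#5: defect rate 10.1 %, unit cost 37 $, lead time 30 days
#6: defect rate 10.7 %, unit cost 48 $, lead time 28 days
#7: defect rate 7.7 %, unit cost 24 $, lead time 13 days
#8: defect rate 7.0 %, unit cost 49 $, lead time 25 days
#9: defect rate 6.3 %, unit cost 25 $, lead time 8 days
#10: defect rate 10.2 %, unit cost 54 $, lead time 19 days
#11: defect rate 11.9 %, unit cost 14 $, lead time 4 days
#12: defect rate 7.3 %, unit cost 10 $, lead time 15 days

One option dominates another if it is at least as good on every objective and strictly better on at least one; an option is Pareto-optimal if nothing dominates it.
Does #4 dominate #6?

#4 vs #6: defect rate 6.4≤10.7, unit cost 38≤48, lead time 21≤28 — #4 is at least as good on every objective with at least one strict improvement.

Yes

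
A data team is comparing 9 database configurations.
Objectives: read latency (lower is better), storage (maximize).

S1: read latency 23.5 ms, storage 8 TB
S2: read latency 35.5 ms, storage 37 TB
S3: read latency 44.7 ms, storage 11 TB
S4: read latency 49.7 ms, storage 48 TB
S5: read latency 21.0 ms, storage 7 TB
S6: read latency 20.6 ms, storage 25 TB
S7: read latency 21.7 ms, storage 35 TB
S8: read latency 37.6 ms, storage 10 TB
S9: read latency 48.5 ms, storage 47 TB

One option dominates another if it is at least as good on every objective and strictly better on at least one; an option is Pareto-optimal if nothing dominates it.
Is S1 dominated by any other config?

Yes

S6 vs S1: read latency 20.6≤23.5, storage 25≥8 — S6 is at least as good on every objective and strictly better on at least one, so S6 dominates S1.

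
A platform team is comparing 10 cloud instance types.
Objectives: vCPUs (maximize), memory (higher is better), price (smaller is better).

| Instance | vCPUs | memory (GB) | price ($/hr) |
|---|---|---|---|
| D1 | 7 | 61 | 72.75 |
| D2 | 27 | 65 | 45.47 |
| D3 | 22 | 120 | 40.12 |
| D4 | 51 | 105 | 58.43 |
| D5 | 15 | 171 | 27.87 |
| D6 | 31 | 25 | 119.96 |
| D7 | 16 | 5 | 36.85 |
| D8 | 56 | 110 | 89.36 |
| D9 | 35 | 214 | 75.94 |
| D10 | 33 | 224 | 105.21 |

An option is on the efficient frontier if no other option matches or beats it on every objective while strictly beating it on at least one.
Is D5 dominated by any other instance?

No

D1: worse on vCPUs (7 vs 15).
D2: worse on memory (65 vs 171).
D3: worse on memory (120 vs 171).
D4: worse on memory (105 vs 171).
D6: worse on memory (25 vs 171).
D7: worse on memory (5 vs 171).
D8: worse on memory (110 vs 171).
D9: worse on price (75.94 vs 27.87).
D10: worse on price (105.21 vs 27.87).
No option is at least as good as D5 on every objective and strictly better on one.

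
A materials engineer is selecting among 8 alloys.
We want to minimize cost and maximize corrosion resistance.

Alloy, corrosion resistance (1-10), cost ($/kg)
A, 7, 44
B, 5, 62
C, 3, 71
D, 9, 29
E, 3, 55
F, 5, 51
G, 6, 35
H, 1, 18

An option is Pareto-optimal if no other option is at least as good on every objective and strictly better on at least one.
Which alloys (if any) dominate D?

none

A: worse on corrosion resistance (7 vs 9).
B: worse on corrosion resistance (5 vs 9).
C: worse on corrosion resistance (3 vs 9).
E: worse on corrosion resistance (3 vs 9).
F: worse on corrosion resistance (5 vs 9).
G: worse on corrosion resistance (6 vs 9).
H: worse on corrosion resistance (1 vs 9).
No option dominates D.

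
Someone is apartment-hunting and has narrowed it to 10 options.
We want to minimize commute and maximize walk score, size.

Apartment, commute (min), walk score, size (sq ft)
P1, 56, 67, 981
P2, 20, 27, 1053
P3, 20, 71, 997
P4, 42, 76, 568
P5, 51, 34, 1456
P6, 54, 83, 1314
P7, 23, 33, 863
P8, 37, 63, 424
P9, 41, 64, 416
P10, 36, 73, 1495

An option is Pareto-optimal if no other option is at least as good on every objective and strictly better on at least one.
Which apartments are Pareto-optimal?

P1: dominated by P3 (commute 20≤56, walk score 71≥67, size 997≥981).
P2: not dominated.
P3: not dominated.
P4: not dominated.
P5: dominated by P10 (commute 36≤51, walk score 73≥34, size 1495≥1456).
P6: not dominated (best walk score).
P7: dominated by P3 (commute 20≤23, walk score 71≥33, size 997≥863).
P8: dominated by P3 (commute 20≤37, walk score 71≥63, size 997≥424).
P9: dominated by P3 (commute 20≤41, walk score 71≥64, size 997≥416).
P10: not dominated (best size).

P2, P3, P4, P6, P10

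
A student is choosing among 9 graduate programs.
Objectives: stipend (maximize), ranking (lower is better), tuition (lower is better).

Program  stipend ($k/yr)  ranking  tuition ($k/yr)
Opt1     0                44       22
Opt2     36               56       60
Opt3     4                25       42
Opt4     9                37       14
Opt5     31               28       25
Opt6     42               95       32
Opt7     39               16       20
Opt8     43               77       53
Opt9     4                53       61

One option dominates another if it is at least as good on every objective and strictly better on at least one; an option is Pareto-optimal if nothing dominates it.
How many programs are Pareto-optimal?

Opt1: dominated by Opt4 (stipend 9≥0, ranking 37≤44, tuition 14≤22).
Opt2: dominated by Opt7 (stipend 39≥36, ranking 16≤56, tuition 20≤60).
Opt3: dominated by Opt7 (stipend 39≥4, ranking 16≤25, tuition 20≤42).
Opt4: not dominated (best tuition).
Opt5: dominated by Opt7 (stipend 39≥31, ranking 16≤28, tuition 20≤25).
Opt6: not dominated.
Opt7: not dominated (best ranking).
Opt8: not dominated (best stipend).
Opt9: dominated by Opt3 (stipend 4≥4, ranking 25≤53, tuition 42≤61).
Pareto-optimal: Opt4, Opt6, Opt7, Opt8 → 4.

4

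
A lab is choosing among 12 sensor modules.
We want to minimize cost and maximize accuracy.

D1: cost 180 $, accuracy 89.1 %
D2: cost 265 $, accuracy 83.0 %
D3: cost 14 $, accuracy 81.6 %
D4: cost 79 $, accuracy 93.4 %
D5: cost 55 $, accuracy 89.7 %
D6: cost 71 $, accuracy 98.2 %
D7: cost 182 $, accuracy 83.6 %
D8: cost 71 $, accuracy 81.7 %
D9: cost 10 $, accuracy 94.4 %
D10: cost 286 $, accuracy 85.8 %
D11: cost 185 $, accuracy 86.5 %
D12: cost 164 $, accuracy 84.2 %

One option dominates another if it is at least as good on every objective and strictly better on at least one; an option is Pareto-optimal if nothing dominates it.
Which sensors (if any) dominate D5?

D9

D9: cost 10≤55, accuracy 94.4≥89.7 — dominates D5.
Others (D1, D2, D3, D4, D6, D7, D8, D10, D11, D12) are each worse than D5 on at least one objective.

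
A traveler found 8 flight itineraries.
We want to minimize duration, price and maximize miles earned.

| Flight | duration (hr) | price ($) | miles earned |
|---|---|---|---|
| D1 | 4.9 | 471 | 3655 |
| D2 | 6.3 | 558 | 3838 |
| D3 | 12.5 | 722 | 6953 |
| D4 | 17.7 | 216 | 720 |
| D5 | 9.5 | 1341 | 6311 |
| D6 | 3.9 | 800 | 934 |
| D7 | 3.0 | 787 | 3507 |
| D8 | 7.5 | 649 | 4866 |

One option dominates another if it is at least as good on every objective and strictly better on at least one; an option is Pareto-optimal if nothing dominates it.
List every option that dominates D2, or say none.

D1: worse on miles earned (3655 vs 3838).
D3: worse on duration (12.5 vs 6.3).
D4: worse on duration (17.7 vs 6.3).
D5: worse on duration (9.5 vs 6.3).
D6: worse on price (800 vs 558).
D7: worse on price (787 vs 558).
D8: worse on duration (7.5 vs 6.3).
No option dominates D2.

none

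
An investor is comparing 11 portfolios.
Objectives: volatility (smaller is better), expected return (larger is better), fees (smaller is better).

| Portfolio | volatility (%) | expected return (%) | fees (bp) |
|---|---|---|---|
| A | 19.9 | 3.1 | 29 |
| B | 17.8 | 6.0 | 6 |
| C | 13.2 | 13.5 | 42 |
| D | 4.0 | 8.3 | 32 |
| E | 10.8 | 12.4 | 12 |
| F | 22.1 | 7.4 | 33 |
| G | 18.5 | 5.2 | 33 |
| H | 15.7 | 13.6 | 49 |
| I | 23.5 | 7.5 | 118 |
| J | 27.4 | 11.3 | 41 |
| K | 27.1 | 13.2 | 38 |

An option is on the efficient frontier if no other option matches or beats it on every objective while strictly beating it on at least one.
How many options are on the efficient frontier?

6

A: dominated by B (volatility 17.8≤19.9, expected return 6.0≥3.1, fees 6≤29).
B: not dominated (best fees).
C: not dominated.
D: not dominated (best volatility).
E: not dominated.
F: dominated by D (volatility 4.0≤22.1, expected return 8.3≥7.4, fees 32≤33).
G: dominated by B (volatility 17.8≤18.5, expected return 6.0≥5.2, fees 6≤33).
H: not dominated (best expected return).
I: dominated by C (volatility 13.2≤23.5, expected return 13.5≥7.5, fees 42≤118).
J: dominated by E (volatility 10.8≤27.4, expected return 12.4≥11.3, fees 12≤41).
K: not dominated.
Pareto-optimal: B, C, D, E, H, K → 6.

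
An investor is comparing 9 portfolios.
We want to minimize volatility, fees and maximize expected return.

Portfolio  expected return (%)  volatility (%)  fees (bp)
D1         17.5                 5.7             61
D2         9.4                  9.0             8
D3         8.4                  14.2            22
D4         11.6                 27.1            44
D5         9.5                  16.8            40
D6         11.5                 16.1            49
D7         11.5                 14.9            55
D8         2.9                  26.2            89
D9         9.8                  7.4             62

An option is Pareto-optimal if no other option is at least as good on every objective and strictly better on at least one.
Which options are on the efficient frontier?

D1, D2, D4, D5, D6, D7

D1: not dominated (best expected return).
D2: not dominated (best fees).
D3: dominated by D2 (expected return 9.4≥8.4, volatility 9.0≤14.2, fees 8≤22).
D4: not dominated.
D5: not dominated.
D6: not dominated.
D7: not dominated.
D8: dominated by D1 (expected return 17.5≥2.9, volatility 5.7≤26.2, fees 61≤89).
D9: dominated by D1 (expected return 17.5≥9.8, volatility 5.7≤7.4, fees 61≤62).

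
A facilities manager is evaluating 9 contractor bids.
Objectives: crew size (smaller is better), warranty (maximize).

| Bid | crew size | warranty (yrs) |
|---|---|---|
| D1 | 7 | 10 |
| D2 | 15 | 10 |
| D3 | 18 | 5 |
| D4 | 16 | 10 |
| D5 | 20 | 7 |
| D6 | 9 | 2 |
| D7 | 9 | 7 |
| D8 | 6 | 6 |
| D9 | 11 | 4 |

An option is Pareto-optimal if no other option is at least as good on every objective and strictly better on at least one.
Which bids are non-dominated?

D1: not dominated.
D2: dominated by D1 (crew size 7≤15, warranty 10≥10).
D3: dominated by D1 (crew size 7≤18, warranty 10≥5).
D4: dominated by D1 (crew size 7≤16, warranty 10≥10).
D5: dominated by D1 (crew size 7≤20, warranty 10≥7).
D6: dominated by D1 (crew size 7≤9, warranty 10≥2).
D7: dominated by D1 (crew size 7≤9, warranty 10≥7).
D8: not dominated (best crew size).
D9: dominated by D1 (crew size 7≤11, warranty 10≥4).

D1, D8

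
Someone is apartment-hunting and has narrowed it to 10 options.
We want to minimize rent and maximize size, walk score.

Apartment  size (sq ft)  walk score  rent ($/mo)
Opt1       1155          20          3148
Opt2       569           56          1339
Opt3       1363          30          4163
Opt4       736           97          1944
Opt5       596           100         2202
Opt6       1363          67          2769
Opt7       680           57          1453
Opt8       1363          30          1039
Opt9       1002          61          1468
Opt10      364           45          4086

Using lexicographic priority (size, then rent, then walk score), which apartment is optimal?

First maximize size: best is 1363, kept {Opt3, Opt6, Opt8}.
Then minimize rent: best is 1039, kept {Opt8}.

Opt8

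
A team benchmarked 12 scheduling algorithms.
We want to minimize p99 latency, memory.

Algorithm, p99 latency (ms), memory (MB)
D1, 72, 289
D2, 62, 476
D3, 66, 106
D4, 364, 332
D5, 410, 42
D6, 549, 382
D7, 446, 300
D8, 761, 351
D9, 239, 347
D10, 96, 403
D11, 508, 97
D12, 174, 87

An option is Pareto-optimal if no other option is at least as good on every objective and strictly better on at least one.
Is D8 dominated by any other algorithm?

D1 vs D8: p99 latency 72≤761, memory 289≤351 — D1 is at least as good on every objective and strictly better on at least one, so D1 dominates D8.

Yes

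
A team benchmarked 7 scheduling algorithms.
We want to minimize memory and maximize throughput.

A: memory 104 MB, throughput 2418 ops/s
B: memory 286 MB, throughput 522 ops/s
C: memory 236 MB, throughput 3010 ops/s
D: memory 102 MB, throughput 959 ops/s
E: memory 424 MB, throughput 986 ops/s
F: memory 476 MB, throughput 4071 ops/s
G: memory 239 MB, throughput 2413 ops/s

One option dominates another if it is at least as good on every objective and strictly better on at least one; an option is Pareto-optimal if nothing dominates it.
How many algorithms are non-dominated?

A: not dominated.
B: dominated by A (memory 104≤286, throughput 2418≥522).
C: not dominated.
D: not dominated (best memory).
E: dominated by A (memory 104≤424, throughput 2418≥986).
F: not dominated (best throughput).
G: dominated by A (memory 104≤239, throughput 2418≥2413).
Pareto-optimal: A, C, D, F → 4.

4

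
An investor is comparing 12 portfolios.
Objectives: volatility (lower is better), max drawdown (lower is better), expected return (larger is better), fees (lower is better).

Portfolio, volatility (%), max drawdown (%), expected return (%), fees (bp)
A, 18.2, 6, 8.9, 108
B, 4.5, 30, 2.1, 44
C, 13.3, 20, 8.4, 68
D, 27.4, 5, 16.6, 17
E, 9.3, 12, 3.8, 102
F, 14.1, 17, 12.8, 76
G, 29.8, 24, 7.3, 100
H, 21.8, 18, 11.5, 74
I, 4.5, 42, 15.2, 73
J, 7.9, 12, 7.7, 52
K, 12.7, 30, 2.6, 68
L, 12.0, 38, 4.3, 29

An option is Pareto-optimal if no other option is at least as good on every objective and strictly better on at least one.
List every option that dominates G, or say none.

C, D, F, H, J

C: volatility 13.3≤29.8, max drawdown 20≤24, expected return 8.4≥7.3, fees 68≤100 — dominates G.
D: volatility 27.4≤29.8, max drawdown 5≤24, expected return 16.6≥7.3, fees 17≤100 — dominates G.
F: volatility 14.1≤29.8, max drawdown 17≤24, expected return 12.8≥7.3, fees 76≤100 — dominates G.
H: volatility 21.8≤29.8, max drawdown 18≤24, expected return 11.5≥7.3, fees 74≤100 — dominates G.
J: volatility 7.9≤29.8, max drawdown 12≤24, expected return 7.7≥7.3, fees 52≤100 — dominates G.
Others (A, B, E, I, K, L) are each worse than G on at least one objective.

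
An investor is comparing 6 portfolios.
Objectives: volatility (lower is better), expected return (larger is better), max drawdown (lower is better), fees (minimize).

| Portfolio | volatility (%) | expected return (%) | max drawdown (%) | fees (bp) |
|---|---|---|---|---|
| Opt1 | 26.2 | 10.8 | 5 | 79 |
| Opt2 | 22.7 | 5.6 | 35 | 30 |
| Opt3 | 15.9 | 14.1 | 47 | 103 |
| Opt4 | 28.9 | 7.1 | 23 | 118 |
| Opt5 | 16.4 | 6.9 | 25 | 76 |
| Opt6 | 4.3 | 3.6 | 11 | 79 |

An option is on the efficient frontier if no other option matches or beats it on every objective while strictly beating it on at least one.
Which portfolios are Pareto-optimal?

Opt1, Opt2, Opt3, Opt5, Opt6

Opt1: not dominated (best max drawdown).
Opt2: not dominated (best fees).
Opt3: not dominated (best expected return).
Opt4: dominated by Opt1 (volatility 26.2≤28.9, expected return 10.8≥7.1, max drawdown 5≤23, fees 79≤118).
Opt5: not dominated.
Opt6: not dominated (best volatility).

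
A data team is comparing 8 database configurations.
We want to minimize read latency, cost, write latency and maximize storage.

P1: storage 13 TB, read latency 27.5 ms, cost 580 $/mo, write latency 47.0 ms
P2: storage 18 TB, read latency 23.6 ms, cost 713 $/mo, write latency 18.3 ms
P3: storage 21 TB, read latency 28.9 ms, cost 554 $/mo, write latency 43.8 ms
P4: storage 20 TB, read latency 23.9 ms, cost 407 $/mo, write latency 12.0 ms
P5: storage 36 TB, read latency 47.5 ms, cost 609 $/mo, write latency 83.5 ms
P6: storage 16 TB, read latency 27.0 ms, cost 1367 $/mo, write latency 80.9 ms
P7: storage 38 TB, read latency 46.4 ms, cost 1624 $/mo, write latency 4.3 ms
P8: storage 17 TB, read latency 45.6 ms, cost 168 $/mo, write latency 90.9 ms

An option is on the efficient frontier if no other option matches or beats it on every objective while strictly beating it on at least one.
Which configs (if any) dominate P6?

P2: storage 18≥16, read latency 23.6≤27.0, cost 713≤1367, write latency 18.3≤80.9 — dominates P6.
P4: storage 20≥16, read latency 23.9≤27.0, cost 407≤1367, write latency 12.0≤80.9 — dominates P6.
Others (P1, P3, P5, P7, P8) are each worse than P6 on at least one objective.

P2, P4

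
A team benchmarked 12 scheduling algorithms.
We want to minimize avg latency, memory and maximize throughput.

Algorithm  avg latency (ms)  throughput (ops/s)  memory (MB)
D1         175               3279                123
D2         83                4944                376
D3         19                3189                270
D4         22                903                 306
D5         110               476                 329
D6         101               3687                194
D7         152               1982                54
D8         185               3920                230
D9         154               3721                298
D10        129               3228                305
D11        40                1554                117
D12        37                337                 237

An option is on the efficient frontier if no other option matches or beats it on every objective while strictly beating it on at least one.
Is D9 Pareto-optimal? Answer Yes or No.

Yes

D1: worse on avg latency (175 vs 154).
D2: worse on memory (376 vs 298).
D3: worse on throughput (3189 vs 3721).
D4: worse on throughput (903 vs 3721).
D5: worse on throughput (476 vs 3721).
D6: worse on throughput (3687 vs 3721).
D7: worse on throughput (1982 vs 3721).
D8: worse on avg latency (185 vs 154).
D10: worse on throughput (3228 vs 3721).
D11: worse on throughput (1554 vs 3721).
D12: worse on throughput (337 vs 3721).
No option is at least as good as D9 on every objective and strictly better on one.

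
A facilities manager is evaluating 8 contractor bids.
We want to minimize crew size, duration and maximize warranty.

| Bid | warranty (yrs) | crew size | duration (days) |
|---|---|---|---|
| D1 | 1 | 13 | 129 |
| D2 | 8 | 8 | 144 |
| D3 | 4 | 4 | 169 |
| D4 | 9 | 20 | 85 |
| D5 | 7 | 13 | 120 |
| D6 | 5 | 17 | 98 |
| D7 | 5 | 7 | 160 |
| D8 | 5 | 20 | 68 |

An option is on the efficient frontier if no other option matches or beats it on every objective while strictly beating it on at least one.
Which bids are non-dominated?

D2, D3, D4, D5, D6, D7, D8

D1: dominated by D5 (warranty 7≥1, crew size 13≤13, duration 120≤129).
D2: not dominated.
D3: not dominated (best crew size).
D4: not dominated (best warranty).
D5: not dominated.
D6: not dominated.
D7: not dominated.
D8: not dominated (best duration).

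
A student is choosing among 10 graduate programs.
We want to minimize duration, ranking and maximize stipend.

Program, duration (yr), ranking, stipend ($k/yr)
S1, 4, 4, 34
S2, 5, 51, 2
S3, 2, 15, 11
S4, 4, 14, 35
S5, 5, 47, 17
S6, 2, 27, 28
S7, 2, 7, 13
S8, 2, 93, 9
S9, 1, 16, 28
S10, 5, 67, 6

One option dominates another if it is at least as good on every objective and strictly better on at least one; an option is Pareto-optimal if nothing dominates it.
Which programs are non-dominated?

S1, S4, S7, S9

S1: not dominated (best ranking).
S2: dominated by S1 (duration 4≤5, ranking 4≤51, stipend 34≥2).
S3: dominated by S7 (duration 2≤2, ranking 7≤15, stipend 13≥11).
S4: not dominated (best stipend).
S5: dominated by S1 (duration 4≤5, ranking 4≤47, stipend 34≥17).
S6: dominated by S9 (duration 1≤2, ranking 16≤27, stipend 28≥28).
S7: not dominated.
S8: dominated by S3 (duration 2≤2, ranking 15≤93, stipend 11≥9).
S9: not dominated (best duration).
S10: dominated by S1 (duration 4≤5, ranking 4≤67, stipend 34≥6).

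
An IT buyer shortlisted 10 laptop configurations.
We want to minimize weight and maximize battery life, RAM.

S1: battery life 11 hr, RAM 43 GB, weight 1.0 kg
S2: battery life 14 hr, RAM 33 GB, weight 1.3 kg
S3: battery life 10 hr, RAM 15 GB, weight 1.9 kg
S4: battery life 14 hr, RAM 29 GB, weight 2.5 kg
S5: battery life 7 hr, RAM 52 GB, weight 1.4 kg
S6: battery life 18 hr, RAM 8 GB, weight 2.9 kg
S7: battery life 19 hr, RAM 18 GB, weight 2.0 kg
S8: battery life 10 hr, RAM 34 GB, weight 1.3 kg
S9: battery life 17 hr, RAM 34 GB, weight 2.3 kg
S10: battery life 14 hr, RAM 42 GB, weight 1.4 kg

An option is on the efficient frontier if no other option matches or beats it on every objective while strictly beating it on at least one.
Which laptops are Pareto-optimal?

S1, S2, S5, S7, S9, S10

S1: not dominated (best weight).
S2: not dominated.
S3: dominated by S1 (battery life 11≥10, RAM 43≥15, weight 1.0≤1.9).
S4: dominated by S2 (battery life 14≥14, RAM 33≥29, weight 1.3≤2.5).
S5: not dominated (best RAM).
S6: dominated by S7 (battery life 19≥18, RAM 18≥8, weight 2.0≤2.9).
S7: not dominated (best battery life).
S8: dominated by S1 (battery life 11≥10, RAM 43≥34, weight 1.0≤1.3).
S9: not dominated.
S10: not dominated.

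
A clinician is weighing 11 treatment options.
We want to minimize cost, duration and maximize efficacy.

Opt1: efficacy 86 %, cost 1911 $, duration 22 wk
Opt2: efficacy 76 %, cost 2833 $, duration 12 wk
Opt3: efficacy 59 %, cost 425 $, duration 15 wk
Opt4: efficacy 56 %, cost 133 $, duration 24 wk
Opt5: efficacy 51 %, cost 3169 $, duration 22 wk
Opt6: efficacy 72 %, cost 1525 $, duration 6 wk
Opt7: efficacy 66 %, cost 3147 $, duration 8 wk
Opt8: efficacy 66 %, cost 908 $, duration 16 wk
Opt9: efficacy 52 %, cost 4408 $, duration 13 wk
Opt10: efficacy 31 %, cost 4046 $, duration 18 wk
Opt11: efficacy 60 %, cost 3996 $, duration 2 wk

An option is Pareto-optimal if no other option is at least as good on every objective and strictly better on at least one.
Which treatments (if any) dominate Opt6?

none

Opt1: worse on cost (1911 vs 1525).
Opt2: worse on cost (2833 vs 1525).
Opt3: worse on efficacy (59 vs 72).
Opt4: worse on efficacy (56 vs 72).
Opt5: worse on efficacy (51 vs 72).
Opt7: worse on efficacy (66 vs 72).
Opt8: worse on efficacy (66 vs 72).
Opt9: worse on efficacy (52 vs 72).
Opt10: worse on efficacy (31 vs 72).
Opt11: worse on efficacy (60 vs 72).
No option dominates Opt6.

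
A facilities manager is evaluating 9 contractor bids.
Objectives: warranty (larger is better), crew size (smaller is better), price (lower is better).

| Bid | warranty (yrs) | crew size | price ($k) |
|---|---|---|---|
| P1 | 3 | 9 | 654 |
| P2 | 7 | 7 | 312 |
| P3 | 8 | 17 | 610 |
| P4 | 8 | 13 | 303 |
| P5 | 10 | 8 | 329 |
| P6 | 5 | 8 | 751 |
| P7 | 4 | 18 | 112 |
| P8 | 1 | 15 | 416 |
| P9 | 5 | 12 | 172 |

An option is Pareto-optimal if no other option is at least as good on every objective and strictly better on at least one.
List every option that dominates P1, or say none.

P2: warranty 7≥3, crew size 7≤9, price 312≤654 — dominates P1.
P5: warranty 10≥3, crew size 8≤9, price 329≤654 — dominates P1.
Others (P3, P4, P6, P7, P8, P9) are each worse than P1 on at least one objective.

P2, P5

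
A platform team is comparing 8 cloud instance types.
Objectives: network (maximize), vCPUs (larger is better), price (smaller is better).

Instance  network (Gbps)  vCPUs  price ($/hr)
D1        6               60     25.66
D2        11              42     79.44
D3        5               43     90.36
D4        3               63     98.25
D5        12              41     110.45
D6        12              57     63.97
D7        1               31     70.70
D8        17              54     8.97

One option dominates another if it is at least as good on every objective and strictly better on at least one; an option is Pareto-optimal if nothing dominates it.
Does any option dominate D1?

No

D2: worse on vCPUs (42 vs 60).
D3: worse on network (5 vs 6).
D4: worse on network (3 vs 6).
D5: worse on vCPUs (41 vs 60).
D6: worse on vCPUs (57 vs 60).
D7: worse on network (1 vs 6).
D8: worse on vCPUs (54 vs 60).
No option is at least as good as D1 on every objective and strictly better on one.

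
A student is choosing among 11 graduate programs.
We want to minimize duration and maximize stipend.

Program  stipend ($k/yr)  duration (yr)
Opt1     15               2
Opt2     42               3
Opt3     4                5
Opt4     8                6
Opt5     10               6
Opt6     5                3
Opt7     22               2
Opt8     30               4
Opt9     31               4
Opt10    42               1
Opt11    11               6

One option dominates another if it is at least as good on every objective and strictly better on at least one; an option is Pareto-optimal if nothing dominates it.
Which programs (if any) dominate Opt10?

Opt1: worse on stipend (15 vs 42).
Opt2: worse on duration (3 vs 1).
Opt3: worse on stipend (4 vs 42).
Opt4: worse on stipend (8 vs 42).
Opt5: worse on stipend (10 vs 42).
Opt6: worse on stipend (5 vs 42).
Opt7: worse on stipend (22 vs 42).
Opt8: worse on stipend (30 vs 42).
Opt9: worse on stipend (31 vs 42).
Opt11: worse on stipend (11 vs 42).
No option dominates Opt10.

none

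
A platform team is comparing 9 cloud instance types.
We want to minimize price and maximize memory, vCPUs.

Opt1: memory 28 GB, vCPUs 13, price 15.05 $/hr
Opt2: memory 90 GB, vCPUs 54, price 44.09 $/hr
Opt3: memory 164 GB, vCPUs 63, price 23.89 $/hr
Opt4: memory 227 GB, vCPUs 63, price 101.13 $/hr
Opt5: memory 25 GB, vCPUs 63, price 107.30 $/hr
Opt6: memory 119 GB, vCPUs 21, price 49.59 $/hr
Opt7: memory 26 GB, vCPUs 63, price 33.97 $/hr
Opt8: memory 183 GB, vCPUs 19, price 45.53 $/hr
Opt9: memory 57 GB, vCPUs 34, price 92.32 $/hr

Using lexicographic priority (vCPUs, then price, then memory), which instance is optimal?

First maximize vCPUs: best is 63, kept {Opt3, Opt4, Opt5, Opt7}.
Then minimize price: best is 23.89, kept {Opt3}.

Opt3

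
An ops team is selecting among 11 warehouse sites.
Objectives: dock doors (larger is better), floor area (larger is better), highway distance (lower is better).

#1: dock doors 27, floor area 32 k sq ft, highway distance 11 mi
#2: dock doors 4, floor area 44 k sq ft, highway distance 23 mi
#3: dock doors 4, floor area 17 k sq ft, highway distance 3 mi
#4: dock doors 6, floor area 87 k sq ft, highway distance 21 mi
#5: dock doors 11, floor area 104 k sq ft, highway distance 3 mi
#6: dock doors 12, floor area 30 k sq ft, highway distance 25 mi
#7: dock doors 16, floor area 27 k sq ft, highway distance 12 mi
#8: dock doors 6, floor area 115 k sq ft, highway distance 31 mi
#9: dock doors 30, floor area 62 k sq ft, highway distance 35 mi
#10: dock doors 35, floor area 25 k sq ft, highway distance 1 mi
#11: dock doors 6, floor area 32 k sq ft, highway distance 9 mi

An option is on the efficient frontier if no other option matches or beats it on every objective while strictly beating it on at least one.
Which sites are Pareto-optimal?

#1: not dominated.
#2: dominated by #4 (dock doors 6≥4, floor area 87≥44, highway distance 21≤23).
#3: dominated by #5 (dock doors 11≥4, floor area 104≥17, highway distance 3≤3).
#4: dominated by #5 (dock doors 11≥6, floor area 104≥87, highway distance 3≤21).
#5: not dominated.
#6: dominated by #1 (dock doors 27≥12, floor area 32≥30, highway distance 11≤25).
#7: dominated by #1 (dock doors 27≥16, floor area 32≥27, highway distance 11≤12).
#8: not dominated (best floor area).
#9: not dominated.
#10: not dominated (best dock doors).
#11: dominated by #5 (dock doors 11≥6, floor area 104≥32, highway distance 3≤9).

#1, #5, #8, #9, #10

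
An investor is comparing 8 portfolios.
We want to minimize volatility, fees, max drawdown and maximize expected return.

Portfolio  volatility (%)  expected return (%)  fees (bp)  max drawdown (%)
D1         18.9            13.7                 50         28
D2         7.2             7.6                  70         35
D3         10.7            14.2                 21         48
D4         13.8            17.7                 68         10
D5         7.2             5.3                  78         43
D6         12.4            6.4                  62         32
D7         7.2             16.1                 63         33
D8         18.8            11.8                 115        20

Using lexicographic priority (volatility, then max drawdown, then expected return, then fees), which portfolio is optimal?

First minimize volatility: best is 7.2, kept {D2, D5, D7}.
Then minimize max drawdown: best is 33, kept {D7}.

D7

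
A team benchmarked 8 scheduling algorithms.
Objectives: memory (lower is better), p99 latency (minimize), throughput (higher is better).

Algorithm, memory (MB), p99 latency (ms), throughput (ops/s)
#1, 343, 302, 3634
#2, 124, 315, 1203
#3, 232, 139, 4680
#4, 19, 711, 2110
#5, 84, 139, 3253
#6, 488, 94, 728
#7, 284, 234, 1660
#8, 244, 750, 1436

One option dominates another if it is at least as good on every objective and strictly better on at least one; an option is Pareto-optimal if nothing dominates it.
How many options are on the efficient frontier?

#1: dominated by #3 (memory 232≤343, p99 latency 139≤302, throughput 4680≥3634).
#2: dominated by #5 (memory 84≤124, p99 latency 139≤315, throughput 3253≥1203).
#3: not dominated (best throughput).
#4: not dominated (best memory).
#5: not dominated.
#6: not dominated (best p99 latency).
#7: dominated by #3 (memory 232≤284, p99 latency 139≤234, throughput 4680≥1660).
#8: dominated by #3 (memory 232≤244, p99 latency 139≤750, throughput 4680≥1436).
Pareto-optimal: #3, #4, #5, #6 → 4.

4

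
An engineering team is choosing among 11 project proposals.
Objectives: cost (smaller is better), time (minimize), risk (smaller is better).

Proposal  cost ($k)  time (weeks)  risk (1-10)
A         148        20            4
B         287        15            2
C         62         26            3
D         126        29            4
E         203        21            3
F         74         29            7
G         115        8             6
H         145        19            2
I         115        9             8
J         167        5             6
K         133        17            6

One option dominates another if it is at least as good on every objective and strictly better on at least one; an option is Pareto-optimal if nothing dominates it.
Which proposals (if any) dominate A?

H

H: cost 145≤148, time 19≤20, risk 2≤4 — dominates A.
Others (B, C, D, E, F, G, I, J, K) are each worse than A on at least one objective.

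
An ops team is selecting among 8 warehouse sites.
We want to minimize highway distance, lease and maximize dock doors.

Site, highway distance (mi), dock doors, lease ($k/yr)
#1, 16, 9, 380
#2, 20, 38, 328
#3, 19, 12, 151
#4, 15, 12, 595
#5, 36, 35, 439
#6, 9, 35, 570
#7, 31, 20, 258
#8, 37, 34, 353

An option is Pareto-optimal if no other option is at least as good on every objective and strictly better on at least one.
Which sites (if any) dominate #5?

#2

#2: highway distance 20≤36, dock doors 38≥35, lease 328≤439 — dominates #5.
Others (#1, #3, #4, #6, #7, #8) are each worse than #5 on at least one objective.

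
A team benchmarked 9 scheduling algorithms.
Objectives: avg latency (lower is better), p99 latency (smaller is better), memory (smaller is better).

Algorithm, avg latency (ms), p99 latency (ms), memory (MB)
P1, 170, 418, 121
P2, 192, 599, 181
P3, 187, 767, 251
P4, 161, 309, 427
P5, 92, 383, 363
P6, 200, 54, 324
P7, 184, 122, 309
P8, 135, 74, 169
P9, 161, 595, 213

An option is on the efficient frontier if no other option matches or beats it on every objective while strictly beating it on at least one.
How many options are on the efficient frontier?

4

P1: not dominated (best memory).
P2: dominated by P1 (avg latency 170≤192, p99 latency 418≤599, memory 121≤181).
P3: dominated by P1 (avg latency 170≤187, p99 latency 418≤767, memory 121≤251).
P4: dominated by P8 (avg latency 135≤161, p99 latency 74≤309, memory 169≤427).
P5: not dominated (best avg latency).
P6: not dominated (best p99 latency).
P7: dominated by P8 (avg latency 135≤184, p99 latency 74≤122, memory 169≤309).
P8: not dominated.
P9: dominated by P8 (avg latency 135≤161, p99 latency 74≤595, memory 169≤213).
Pareto-optimal: P1, P5, P6, P8 → 4.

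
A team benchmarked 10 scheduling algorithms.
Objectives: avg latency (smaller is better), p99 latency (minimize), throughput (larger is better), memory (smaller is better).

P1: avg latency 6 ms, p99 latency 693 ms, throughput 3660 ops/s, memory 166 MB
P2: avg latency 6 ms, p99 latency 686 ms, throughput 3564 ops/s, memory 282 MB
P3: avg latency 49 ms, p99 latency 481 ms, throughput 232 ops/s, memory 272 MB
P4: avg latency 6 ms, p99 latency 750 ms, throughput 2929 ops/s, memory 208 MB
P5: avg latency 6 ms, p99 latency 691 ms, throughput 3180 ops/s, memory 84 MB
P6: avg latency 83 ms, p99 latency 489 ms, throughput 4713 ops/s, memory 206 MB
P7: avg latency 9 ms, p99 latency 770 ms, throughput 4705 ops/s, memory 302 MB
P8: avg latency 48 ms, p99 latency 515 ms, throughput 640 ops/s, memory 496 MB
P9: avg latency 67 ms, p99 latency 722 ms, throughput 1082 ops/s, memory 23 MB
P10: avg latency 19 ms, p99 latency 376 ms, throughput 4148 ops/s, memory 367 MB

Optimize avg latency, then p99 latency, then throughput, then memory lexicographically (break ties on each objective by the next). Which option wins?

P2

First minimize avg latency: best is 6, kept {P1, P2, P4, P5}.
Then minimize p99 latency: best is 686, kept {P2}.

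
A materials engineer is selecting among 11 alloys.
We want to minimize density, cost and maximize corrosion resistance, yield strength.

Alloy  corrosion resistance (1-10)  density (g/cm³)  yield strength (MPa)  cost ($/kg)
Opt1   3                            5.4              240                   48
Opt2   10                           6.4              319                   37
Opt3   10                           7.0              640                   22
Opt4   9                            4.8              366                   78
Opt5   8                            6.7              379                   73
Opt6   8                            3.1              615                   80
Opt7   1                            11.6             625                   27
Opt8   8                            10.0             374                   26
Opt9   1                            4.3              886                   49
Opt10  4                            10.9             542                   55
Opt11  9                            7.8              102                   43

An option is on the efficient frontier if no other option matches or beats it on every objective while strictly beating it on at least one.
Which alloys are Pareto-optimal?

Opt1: not dominated.
Opt2: not dominated.
Opt3: not dominated (best cost).
Opt4: not dominated.
Opt5: not dominated.
Opt6: not dominated (best density).
Opt7: dominated by Opt3 (corrosion resistance 10≥1, density 7.0≤11.6, yield strength 640≥625, cost 22≤27).
Opt8: dominated by Opt3 (corrosion resistance 10≥8, density 7.0≤10.0, yield strength 640≥374, cost 22≤26).
Opt9: not dominated (best yield strength).
Opt10: dominated by Opt3 (corrosion resistance 10≥4, density 7.0≤10.9, yield strength 640≥542, cost 22≤55).
Opt11: dominated by Opt2 (corrosion resistance 10≥9, density 6.4≤7.8, yield strength 319≥102, cost 37≤43).

Opt1, Opt2, Opt3, Opt4, Opt5, Opt6, Opt9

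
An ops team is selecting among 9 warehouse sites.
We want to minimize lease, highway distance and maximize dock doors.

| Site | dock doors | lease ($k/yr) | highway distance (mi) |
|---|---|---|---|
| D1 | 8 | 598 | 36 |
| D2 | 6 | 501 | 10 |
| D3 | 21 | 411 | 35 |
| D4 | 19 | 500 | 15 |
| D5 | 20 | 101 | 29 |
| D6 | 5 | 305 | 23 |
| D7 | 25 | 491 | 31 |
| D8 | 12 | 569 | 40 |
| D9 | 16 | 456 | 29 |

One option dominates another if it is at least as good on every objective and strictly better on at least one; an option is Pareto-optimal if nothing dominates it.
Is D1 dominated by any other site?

D3 vs D1: dock doors 21≥8, lease 411≤598, highway distance 35≤36 — D3 is at least as good on every objective and strictly better on at least one, so D3 dominates D1.

Yes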